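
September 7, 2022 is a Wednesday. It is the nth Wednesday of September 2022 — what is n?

Day 7 falls in week ⌈7/7⌉ of the month.
Days 1–7 hold the 1st Wednesday, 8–14 the 2nd, 15–21 the 3rd, 22–28 the 4th, 29–31 the 5th.
7 is in the range for the 1st.

1st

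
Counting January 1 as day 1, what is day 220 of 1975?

Jan has 31 days (220 − 31 = 189 remain).
Feb has 28 days (189 − 28 = 161 remain).
Mar has 31 days (161 − 31 = 130 remain).
Apr has 30 days (130 − 30 = 100 remain).
May has 31 days (100 − 31 = 69 remain).
Jun has 30 days (69 − 30 = 39 remain).
Jul has 31 days (39 − 31 = 8 remain).
8 into Aug → Aug 8.

Aug 8, 1975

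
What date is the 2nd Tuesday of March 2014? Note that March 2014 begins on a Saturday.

11 March 2014

March 2014 begins on a Saturday, so the first Tuesday is March 4 (3 days later).
The 2nd Tuesday is 1 weeks later: 4 + 7 = 11.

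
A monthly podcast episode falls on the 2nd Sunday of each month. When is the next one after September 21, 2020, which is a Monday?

September 2020 starts on a Tuesday; its first Sunday is the 6th, so the 2nd Sunday is the 13th — September 13, 2020.
That is not after September 21, 2020, so look at October 2020.
October 2020 starts on a Thursday; its first Sunday is the 4th, so the 2nd Sunday is the 11th — October 11, 2020.

October 11, 2020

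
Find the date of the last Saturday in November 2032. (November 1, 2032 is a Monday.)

November 2032 begins on a Monday, so the first Saturday is November 6 (5 days later).
November 2032 has 30 days. Adding weeks: 6, 13, 20, 27 — the last one ≤ 30 is the 27th.

27 November 2032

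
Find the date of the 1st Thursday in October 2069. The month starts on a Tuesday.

October 3, 2069

October 2069 begins on a Tuesday, so the first Thursday is October 3 (2 days later).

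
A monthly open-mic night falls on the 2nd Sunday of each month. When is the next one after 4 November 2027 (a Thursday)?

November 2027 starts on a Monday; its first Sunday is the 7th, so the 2nd Sunday is the 14th — 14 November 2027.
14 November 2027 is after 4 November 2027, so that is the next one.

14 November 2027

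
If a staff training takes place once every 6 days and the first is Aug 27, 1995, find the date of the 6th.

The 6th occurrence is 5 intervals after the first: 5 × 6 = 30 days after Aug 27, 1995.
Aug has 31 days — 4 days to the end of Aug leaves 26.
26 days into Sep → Sep 26, 1995.

Sep 26, 1995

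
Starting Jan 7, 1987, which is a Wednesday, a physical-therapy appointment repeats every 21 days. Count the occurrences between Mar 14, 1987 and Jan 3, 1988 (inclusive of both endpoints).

Occurrences land 21·i days after Jan 7, 1987 for i = 0, 1, 2, …
Mar 14, 1987 is 66 days after the start; 66 ÷ 21 = 3 remainder 3; since the remainder is 3, round up to i = 4. First occurrence in the window: #5 on Apr 1, 1987 (4×21 = 84 days in).
Jan 3, 1988 is 361 days after the start; 361 ÷ 21 = 17 remainder 4. Last occurrence in the window: #18 on Dec 30, 1987.
Occurrences #5 through #18: 14 in total.

14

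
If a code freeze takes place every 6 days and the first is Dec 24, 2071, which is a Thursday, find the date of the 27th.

The 27th occurrence is 26 intervals after the first: 26 × 6 = 156 days after Dec 24, 2071.
Dec has 31 days — 7 days to the end of Dec leaves 149.
Jan has 31 days (118 left).
Feb has 29 days (89 left).
Mar has 31 days (58 left).
Apr has 30 days (28 left).
28 days into May → May 28, 2072.

May 28, 2072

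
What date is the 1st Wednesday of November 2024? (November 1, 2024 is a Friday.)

6 November 2024

November 2024 begins on a Friday, so the first Wednesday is November 6 (5 days later).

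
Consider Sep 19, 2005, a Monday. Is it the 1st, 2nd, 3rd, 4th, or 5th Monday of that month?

Day 19 falls in week ⌈19/7⌉ of the month.
Days 1–7 hold the 1st Monday, 8–14 the 2nd, 15–21 the 3rd, 22–28 the 4th, 29–31 the 5th.
19 is in the range for the 3rd.

3rd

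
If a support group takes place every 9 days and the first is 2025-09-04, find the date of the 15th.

2026-01-08

The 15th occurrence is 14 intervals after the first: 14 × 9 = 126 days after 2025-09-04.
September has 30 days — 26 days to the end of September leaves 100.
October has 31 days (69 left).
November has 30 days (39 left).
December has 31 days (8 left).
8 days into January → 2026-01-08.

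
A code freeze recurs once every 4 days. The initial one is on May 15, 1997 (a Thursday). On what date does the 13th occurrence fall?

July 2, 1997

The 13th occurrence is 12 intervals after the first: 12 × 4 = 48 days after May 15, 1997.
May has 31 days — 16 days to the end of May leaves 32.
June has 30 days (2 left).
2 days into July → July 2, 1997.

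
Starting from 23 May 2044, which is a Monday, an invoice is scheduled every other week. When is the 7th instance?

15 August 2044

The 7th occurrence is 6 intervals after the first: 6 × 14 = 84 days after 23 May 2044.
May has 31 days — 8 days to the end of May leaves 76.
June has 30 days (46 left).
July has 31 days (15 left).
15 days into August → 15 August 2044.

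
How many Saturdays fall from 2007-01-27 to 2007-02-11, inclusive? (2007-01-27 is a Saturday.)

3

2007-01-27 is a Saturday; the first Saturday on or after it is 2007-01-27.
From 2007-01-27 to 2007-02-11: 4 + 11 = 15 days (rest of January, February).
15 ÷ 7 = 2 full weeks with remainder 1, so 2 more Saturdays after the first → 3.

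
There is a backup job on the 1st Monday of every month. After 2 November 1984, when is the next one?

November 1984 starts on a Thursday, so its 1st Monday is 5 November 1984 (4 days in).
5 November 1984 is after 2 November 1984, so that is the next one.

5 November 1984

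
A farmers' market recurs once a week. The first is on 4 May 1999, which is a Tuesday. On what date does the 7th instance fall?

The 7th occurrence is 6 intervals after the first: 6 × 7 = 42 days after 4 May 1999.
May has 31 days — 27 days to the end of May leaves 15.
15 days into June → 15 June 1999.

15 June 1999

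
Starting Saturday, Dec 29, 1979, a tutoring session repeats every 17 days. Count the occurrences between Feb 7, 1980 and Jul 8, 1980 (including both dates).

Occurrences land 17·i days after Dec 29, 1979 for i = 0, 1, 2, …
Feb 7, 1980 is 40 days after the start; 40 ÷ 17 = 2 remainder 6; since the remainder is 6, round up to i = 3. First occurrence in the window: #4 on Feb 18, 1980 (3×17 = 51 days in).
Jul 8, 1980 is 192 days after the start; 192 ÷ 17 = 11 remainder 5. Last occurrence in the window: #12 on Jul 3, 1980.
Occurrences #4 through #12: 9 in total.

9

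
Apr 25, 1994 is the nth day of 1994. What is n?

115

Days in months before Apr: 31 + 28 + 31 = 90.
Plus 25 days into Apr → day 115.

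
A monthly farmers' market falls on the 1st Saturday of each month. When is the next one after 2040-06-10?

2040-07-07

June 2040 starts on a Friday, so its 1st Saturday is 2040-06-02 (1 day in).
That is not after 2040-06-10, so look at July 2040.
July 2040 starts on a Sunday, so its 1st Saturday is 2040-07-07 (6 days in).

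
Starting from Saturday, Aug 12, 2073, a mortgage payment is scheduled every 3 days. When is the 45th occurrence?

Dec 22, 2073

The 45th occurrence is 44 intervals after the first: 44 × 3 = 132 days after Aug 12, 2073.
Aug has 31 days — 19 days to the end of Aug leaves 113.
Sep has 30 days (83 left).
Oct has 31 days (52 left).
Nov has 30 days (22 left).
22 days into Dec → Dec 22, 2073.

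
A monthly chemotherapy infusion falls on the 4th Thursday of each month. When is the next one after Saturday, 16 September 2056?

September 2056 starts on a Friday; its first Thursday is the 7th, so the 4th Thursday is the 28th — 28 September 2056.
28 September 2056 is after 16 September 2056, so that is the next one.

28 September 2056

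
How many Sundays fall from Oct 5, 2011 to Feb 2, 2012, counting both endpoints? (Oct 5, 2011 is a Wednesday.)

17

Oct 5, 2011 is a Wednesday; the first Sunday on or after it is Oct 9, 2011 (4 days later).
From Oct 9, 2011 to Feb 2, 2012: 22 + 30 + 31 + 31 + 2 = 116 days (rest of Oct, Nov, Dec, Jan, Feb).
116 ÷ 7 = 16 full weeks with remainder 4, so 16 more Sundays after the first → 17.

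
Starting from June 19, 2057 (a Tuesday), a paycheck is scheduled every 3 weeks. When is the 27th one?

December 17, 2058

The 27th occurrence is 26 intervals after the first: 26 × 21 = 546 days after June 19, 2057.
June has 30 days — 11 days to the end of June leaves 535.
From end of June to end of 2057 is 184 days (351 left).
January has 31 days (320 left).
February has 28 days (292 left).
March has 31 days (261 left).
April has 30 days (231 left).
May has 31 days (200 left).
June has 30 days (170 left).
July has 31 days (139 left).
August has 31 days (108 left).
September has 30 days (78 left).
October has 31 days (47 left).
November has 30 days (17 left).
17 days into December → December 17, 2058.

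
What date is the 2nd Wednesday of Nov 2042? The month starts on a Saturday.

Nov 2042 begins on a Saturday, so the first Wednesday is Nov 5 (4 days later).
The 2nd Wednesday is 1 weeks later: 5 + 7 = 12.

Nov 12, 2042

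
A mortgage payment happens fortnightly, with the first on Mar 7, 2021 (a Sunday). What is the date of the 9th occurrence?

Jun 27, 2021

The 9th occurrence is 8 intervals after the first: 8 × 14 = 112 days after Mar 7, 2021.
Mar has 31 days — 24 days to the end of Mar leaves 88.
Apr has 30 days (58 left).
May has 31 days (27 left).
27 days into Jun → Jun 27, 2021.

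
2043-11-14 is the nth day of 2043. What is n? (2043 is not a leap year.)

318

Days in months before November: 31 + 28 + 31 + 30 + 31 + 30 + 31 + 31 + 30 + 31 = 304.
Plus 14 days into November → day 318.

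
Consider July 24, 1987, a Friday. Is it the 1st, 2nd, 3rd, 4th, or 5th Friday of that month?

Day 24 falls in week ⌈24/7⌉ of the month.
Days 1–7 hold the 1st Friday, 8–14 the 2nd, 15–21 the 3rd, 22–28 the 4th, 29–31 the 5th.
24 is in the range for the 4th.

4th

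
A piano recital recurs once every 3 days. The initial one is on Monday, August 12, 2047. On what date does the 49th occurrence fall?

The 49th occurrence is 48 intervals after the first: 48 × 3 = 144 days after August 12, 2047.
August has 31 days — 19 days to the end of August leaves 125.
September has 30 days (95 left).
October has 31 days (64 left).
November has 30 days (34 left).
December has 31 days (3 left).
3 days into January → January 3, 2048.

January 3, 2048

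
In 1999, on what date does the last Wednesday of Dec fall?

Dec 29, 1999

Dec 1999 begins on a Wednesday, so the first Wednesday is Dec 1.
Dec 1999 has 31 days. Adding weeks: 1, 8, 15, 22, 29 — the last one ≤ 31 is the 29th.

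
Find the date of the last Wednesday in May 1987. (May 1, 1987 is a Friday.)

May 27, 1987

May 1987 begins on a Friday, so the first Wednesday is May 6 (5 days later).
May 1987 has 31 days. Adding weeks: 6, 13, 20, 27 — the last one ≤ 31 is the 27th.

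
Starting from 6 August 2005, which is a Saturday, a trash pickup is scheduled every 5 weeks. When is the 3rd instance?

15 October 2005

The 3rd occurrence is 2 intervals after the first: 2 × 35 = 70 days after 6 August 2005.
August has 31 days — 25 days to the end of August leaves 45.
September has 30 days (15 left).
15 days into October → 15 October 2005.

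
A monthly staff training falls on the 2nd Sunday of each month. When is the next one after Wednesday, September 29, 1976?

October 10, 1976

September 1976 starts on a Wednesday; its first Sunday is the 5th, so the 2nd Sunday is the 12th — September 12, 1976.
That is not after September 29, 1976, so look at October 1976.
October 1976 starts on a Friday; its first Sunday is the 3rd, so the 2nd Sunday is the 10th — October 10, 1976.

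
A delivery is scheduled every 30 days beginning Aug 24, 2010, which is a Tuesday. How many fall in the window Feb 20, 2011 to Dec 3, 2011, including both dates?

10

Occurrences land 30·i days after Aug 24, 2010 for i = 0, 1, 2, …
Feb 20, 2011 is 180 days after the start; 180 ÷ 30 = 6 remainder 0. First occurrence in the window: #7 on Feb 20, 2011 (6×30 = 180 days in).
Dec 3, 2011 is 466 days after the start; 466 ÷ 30 = 15 remainder 16. Last occurrence in the window: #16 on Nov 17, 2011.
Occurrences #7 through #16: 10 in total.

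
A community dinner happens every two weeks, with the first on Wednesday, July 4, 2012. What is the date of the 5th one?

August 29, 2012

The 5th occurrence is 4 intervals after the first: 4 × 14 = 56 days after July 4, 2012.
July has 31 days — 27 days to the end of July leaves 29.
29 days into August → August 29, 2012.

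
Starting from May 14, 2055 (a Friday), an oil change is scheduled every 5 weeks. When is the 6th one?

Nov 5, 2055

The 6th occurrence is 5 intervals after the first: 5 × 35 = 175 days after May 14, 2055.
May has 31 days — 17 days to the end of May leaves 158.
Jun has 30 days (128 left).
Jul has 31 days (97 left).
Aug has 31 days (66 left).
Sep has 30 days (36 left).
Oct has 31 days (5 left).
5 days into Nov → Nov 5, 2055.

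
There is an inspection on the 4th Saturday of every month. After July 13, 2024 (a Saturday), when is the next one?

July 2024 starts on a Monday; its first Saturday is the 6th, so the 4th Saturday is the 27th — July 27, 2024.
July 27, 2024 is after July 13, 2024, so that is the next one.

July 27, 2024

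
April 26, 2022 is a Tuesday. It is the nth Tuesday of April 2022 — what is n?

Day 26 falls in week ⌈26/7⌉ of the month.
Days 1–7 hold the 1st Tuesday, 8–14 the 2nd, 15–21 the 3rd, 22–28 the 4th, 29–31 the 5th.
26 is in the range for the 4th.

4th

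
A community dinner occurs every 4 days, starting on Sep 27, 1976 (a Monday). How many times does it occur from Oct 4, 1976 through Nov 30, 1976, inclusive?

15

Occurrences land 4·i days after Sep 27, 1976 for i = 0, 1, 2, …
Oct 4, 1976 is 7 days after the start; 7 ÷ 4 = 1 remainder 3; since the remainder is 3, round up to i = 2. First occurrence in the window: #3 on Oct 5, 1976 (2×4 = 8 days in).
Nov 30, 1976 is 64 days after the start; 64 ÷ 4 = 16 remainder 0. Last occurrence in the window: #17 on Nov 30, 1976.
Occurrences #3 through #17: 15 in total.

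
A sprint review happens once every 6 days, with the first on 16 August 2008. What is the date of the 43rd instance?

The 43rd occurrence is 42 intervals after the first: 42 × 6 = 252 days after 16 August 2008.
August has 31 days — 15 days to the end of August leaves 237.
September has 30 days (207 left).
October has 31 days (176 left).
November has 30 days (146 left).
December has 31 days (115 left).
January has 31 days (84 left).
February has 28 days (56 left).
March has 31 days (25 left).
25 days into April → 25 April 2009.

25 April 2009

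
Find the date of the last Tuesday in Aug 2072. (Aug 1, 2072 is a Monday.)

Aug 2072 begins on a Monday, so the first Tuesday is Aug 2 (1 day later).
Aug 2072 has 31 days. Adding weeks: 2, 9, 16, 23, 30 — the last one ≤ 31 is the 30th.

Aug 30, 2072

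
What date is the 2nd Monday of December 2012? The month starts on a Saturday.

December 10, 2012

December 2012 begins on a Saturday, so the first Monday is December 3 (2 days later).
The 2nd Monday is 1 weeks later: 3 + 7 = 10.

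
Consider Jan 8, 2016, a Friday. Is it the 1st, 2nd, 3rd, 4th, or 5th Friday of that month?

Day 8 falls in week ⌈8/7⌉ of the month.
Days 1–7 hold the 1st Friday, 8–14 the 2nd, 15–21 the 3rd, 22–28 the 4th, 29–31 the 5th.
8 is in the range for the 2nd.

2nd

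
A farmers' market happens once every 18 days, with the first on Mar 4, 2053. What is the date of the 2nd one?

Mar 22, 2053

The 2nd occurrence is 1 interval after the first: 1 × 18 = 18 days after Mar 4, 2053.
18 days later is Mar 22, 2053.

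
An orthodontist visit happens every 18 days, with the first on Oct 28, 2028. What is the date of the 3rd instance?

The 3rd occurrence is 2 intervals after the first: 2 × 18 = 36 days after Oct 28, 2028.
Oct has 31 days — 3 days to the end of Oct leaves 33.
Nov has 30 days (3 left).
3 days into Dec → Dec 3, 2028.

Dec 3, 2028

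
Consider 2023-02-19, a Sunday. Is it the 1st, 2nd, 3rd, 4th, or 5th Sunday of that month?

Day 19 falls in week ⌈19/7⌉ of the month.
Days 1–7 hold the 1st Sunday, 8–14 the 2nd, 15–21 the 3rd, 22–28 the 4th, 29–31 the 5th.
19 is in the range for the 3rd.

3rd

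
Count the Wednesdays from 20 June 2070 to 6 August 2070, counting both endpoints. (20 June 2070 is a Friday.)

20 June 2070 is a Friday; the first Wednesday on or after it is 25 June 2070 (5 days later).
From 25 June 2070 to 6 August 2070: 5 + 31 + 6 = 42 days (rest of June, July, August).
42 ÷ 7 = 6 full weeks with remainder 0, so 6 more Wednesdays after the first → 7.

7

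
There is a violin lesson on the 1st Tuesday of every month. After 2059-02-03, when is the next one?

February 2059 starts on a Saturday, so its 1st Tuesday is 2059-02-04 (3 days in).
2059-02-04 is after 2059-02-03, so that is the next one.

2059-02-04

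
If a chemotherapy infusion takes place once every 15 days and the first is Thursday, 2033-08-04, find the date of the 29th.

The 29th occurrence is 28 intervals after the first: 28 × 15 = 420 days after 2033-08-04.
August has 31 days — 27 days to the end of August leaves 393.
September has 30 days (363 left).
October has 31 days (332 left).
November has 30 days (302 left).
December has 31 days (271 left).
January has 31 days (240 left).
February has 28 days (212 left).
March has 31 days (181 left).
April has 30 days (151 left).
May has 31 days (120 left).
June has 30 days (90 left).
July has 31 days (59 left).
August has 31 days (28 left).
28 days into September → 2034-09-28.

2034-09-28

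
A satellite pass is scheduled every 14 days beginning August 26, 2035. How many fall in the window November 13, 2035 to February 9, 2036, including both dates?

Occurrences land 14·i days after August 26, 2035 for i = 0, 1, 2, …
November 13, 2035 is 79 days after the start; 79 ÷ 14 = 5 remainder 9; since the remainder is 9, round up to i = 6. First occurrence in the window: #7 on November 18, 2035 (6×14 = 84 days in).
February 9, 2036 is 167 days after the start; 167 ÷ 14 = 11 remainder 13. Last occurrence in the window: #12 on January 27, 2036.
Occurrences #7 through #12: 6 in total.

6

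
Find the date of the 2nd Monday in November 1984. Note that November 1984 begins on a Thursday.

November 1984 begins on a Thursday, so the first Monday is November 5 (4 days later).
The 2nd Monday is 1 weeks later: 5 + 7 = 12.

1984-11-12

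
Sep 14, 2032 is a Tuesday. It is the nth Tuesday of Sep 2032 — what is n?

2nd

Day 14 falls in week ⌈14/7⌉ of the month.
Days 1–7 hold the 1st Tuesday, 8–14 the 2nd, 15–21 the 3rd, 22–28 the 4th, 29–31 the 5th.
14 is in the range for the 2nd.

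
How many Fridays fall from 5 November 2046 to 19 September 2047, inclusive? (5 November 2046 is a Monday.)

45

5 November 2046 is a Monday; the first Friday on or after it is 9 November 2046 (4 days later).
From 9 November 2046 to 19 September 2047: 21 + 31 + 31 + 28 + 31 + 30 + 31 + 30 + 31 + 31 + 19 = 314 days (rest of November, December, January, February, March, April, May, June, July, August, September).
314 ÷ 7 = 44 full weeks with remainder 6, so 44 more Fridays after the first → 45.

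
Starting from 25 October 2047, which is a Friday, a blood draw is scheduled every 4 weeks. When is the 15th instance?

The 15th occurrence is 14 intervals after the first: 14 × 28 = 392 days after 25 October 2047.
October has 31 days — 6 days to the end of October leaves 386.
November has 30 days (356 left).
December has 31 days (325 left).
January has 31 days (294 left).
February has 29 days (265 left).
March has 31 days (234 left).
April has 30 days (204 left).
May has 31 days (173 left).
June has 30 days (143 left).
July has 31 days (112 left).
August has 31 days (81 left).
September has 30 days (51 left).
October has 31 days (20 left).
20 days into November → 20 November 2048.

20 November 2048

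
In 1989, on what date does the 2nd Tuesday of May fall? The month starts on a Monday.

May 9, 1989

May 1989 begins on a Monday, so the first Tuesday is May 2 (1 day later).
The 2nd Tuesday is 1 weeks later: 2 + 7 = 9.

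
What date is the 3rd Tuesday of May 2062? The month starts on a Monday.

16 May 2062

May 2062 begins on a Monday, so the first Tuesday is May 2 (1 day later).
The 3rd Tuesday is 2 weeks later: 2 + 14 = 16.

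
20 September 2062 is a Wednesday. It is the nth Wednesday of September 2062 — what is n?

Day 20 falls in week ⌈20/7⌉ of the month.
Days 1–7 hold the 1st Wednesday, 8–14 the 2nd, 15–21 the 3rd, 22–28 the 4th, 29–31 the 5th.
20 is in the range for the 3rd.

3rd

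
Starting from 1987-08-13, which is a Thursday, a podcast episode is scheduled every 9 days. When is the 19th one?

The 19th occurrence is 18 intervals after the first: 18 × 9 = 162 days after 1987-08-13.
August has 31 days — 18 days to the end of August leaves 144.
September has 30 days (114 left).
October has 31 days (83 left).
November has 30 days (53 left).
December has 31 days (22 left).
22 days into January → 1988-01-22.

1988-01-22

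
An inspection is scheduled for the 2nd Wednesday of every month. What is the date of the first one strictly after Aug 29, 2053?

Aug 2053 starts on a Friday; its first Wednesday is the 6th, so the 2nd Wednesday is the 13th — Aug 13, 2053.
That is not after Aug 29, 2053, so look at Sep 2053.
Sep 2053 starts on a Monday; its first Wednesday is the 3rd, so the 2nd Wednesday is the 10th — Sep 10, 2053.

Sep 10, 2053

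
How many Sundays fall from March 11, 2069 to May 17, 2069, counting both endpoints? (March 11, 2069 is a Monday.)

9

March 11, 2069 is a Monday; the first Sunday on or after it is March 17, 2069 (6 days later).
From March 17, 2069 to May 17, 2069: 14 + 30 + 17 = 61 days (rest of March, April, May).
61 ÷ 7 = 8 full weeks with remainder 5, so 8 more Sundays after the first → 9.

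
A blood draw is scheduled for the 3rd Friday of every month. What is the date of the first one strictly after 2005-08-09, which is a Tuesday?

August 2005 starts on a Monday; its first Friday is the 5th, so the 3rd Friday is the 19th — 2005-08-19.
2005-08-19 is after 2005-08-09, so that is the next one.

2005-08-19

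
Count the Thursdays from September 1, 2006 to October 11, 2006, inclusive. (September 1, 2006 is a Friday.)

September 1, 2006 is a Friday; the first Thursday on or after it is September 7, 2006 (6 days later).
From September 7, 2006 to October 11, 2006: 23 + 11 = 34 days (rest of September, October).
34 ÷ 7 = 4 full weeks with remainder 6, so 4 more Thursdays after the first → 5.

5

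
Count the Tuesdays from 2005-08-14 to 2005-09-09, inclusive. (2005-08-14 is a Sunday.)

2005-08-14 is a Sunday; the first Tuesday on or after it is 2005-08-16 (2 days later).
From 2005-08-16 to 2005-09-09: 15 + 9 = 24 days (rest of August, September).
24 ÷ 7 = 3 full weeks with remainder 3, so 3 more Tuesdays after the first → 4.

4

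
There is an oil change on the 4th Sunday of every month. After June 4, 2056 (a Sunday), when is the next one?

June 25, 2056

June 2056 starts on a Thursday; its first Sunday is the 4th, so the 4th Sunday is the 25th — June 25, 2056.
June 25, 2056 is after June 4, 2056, so that is the next one.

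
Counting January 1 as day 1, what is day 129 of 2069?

Jan has 31 days (129 − 31 = 98 remain).
Feb has 28 days (98 − 28 = 70 remain).
Mar has 31 days (70 − 31 = 39 remain).
Apr has 30 days (39 − 30 = 9 remain).
9 into May → May 9.

May 9, 2069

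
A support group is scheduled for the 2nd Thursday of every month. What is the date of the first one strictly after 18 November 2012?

13 December 2012

November 2012 starts on a Thursday; its first Thursday is the 1st, so the 2nd Thursday is the 8th — 8 November 2012.
That is not after 18 November 2012, so look at December 2012.
December 2012 starts on a Saturday; its first Thursday is the 6th, so the 2nd Thursday is the 13th — 13 December 2012.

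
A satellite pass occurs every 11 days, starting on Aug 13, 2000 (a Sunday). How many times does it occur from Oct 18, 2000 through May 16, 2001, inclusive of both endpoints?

20

Occurrences land 11·i days after Aug 13, 2000 for i = 0, 1, 2, …
Oct 18, 2000 is 66 days after the start; 66 ÷ 11 = 6 remainder 0. First occurrence in the window: #7 on Oct 18, 2000 (6×11 = 66 days in).
May 16, 2001 is 276 days after the start; 276 ÷ 11 = 25 remainder 1. Last occurrence in the window: #26 on May 15, 2001.
Occurrences #7 through #26: 20 in total.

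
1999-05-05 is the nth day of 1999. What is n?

125

Days in months before May: 31 + 28 + 31 + 30 = 120.
Plus 5 days into May → day 125.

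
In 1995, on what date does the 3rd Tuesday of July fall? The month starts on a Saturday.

July 1995 begins on a Saturday, so the first Tuesday is July 4 (3 days later).
The 3rd Tuesday is 2 weeks later: 4 + 14 = 18.

1995-07-18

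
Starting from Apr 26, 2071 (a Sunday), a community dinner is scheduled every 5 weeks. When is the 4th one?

The 4th occurrence is 3 intervals after the first: 3 × 35 = 105 days after Apr 26, 2071.
Apr has 30 days — 4 days to the end of Apr leaves 101.
May has 31 days (70 left).
Jun has 30 days (40 left).
Jul has 31 days (9 left).
9 days into Aug → Aug 9, 2071.

Aug 9, 2071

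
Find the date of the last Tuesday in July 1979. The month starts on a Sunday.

July 1979 begins on a Sunday, so the first Tuesday is July 3 (2 days later).
July 1979 has 31 days. Adding weeks: 3, 10, 17, 24, 31 — the last one ≤ 31 is the 31st.

July 31, 1979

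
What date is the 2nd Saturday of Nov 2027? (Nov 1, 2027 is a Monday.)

Nov 2027 begins on a Monday, so the first Saturday is Nov 6 (5 days later).
The 2nd Saturday is 1 weeks later: 6 + 7 = 13.

Nov 13, 2027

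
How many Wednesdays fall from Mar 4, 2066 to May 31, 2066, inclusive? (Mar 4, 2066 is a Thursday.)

12

Mar 4, 2066 is a Thursday; the first Wednesday on or after it is Mar 10, 2066 (6 days later).
From Mar 10, 2066 to May 31, 2066: 21 + 30 + 31 = 82 days (rest of Mar, Apr, May).
82 ÷ 7 = 11 full weeks with remainder 5, so 11 more Wednesdays after the first → 12.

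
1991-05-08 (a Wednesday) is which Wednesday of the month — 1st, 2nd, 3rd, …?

Day 8 falls in week ⌈8/7⌉ of the month.
Days 1–7 hold the 1st Wednesday, 8–14 the 2nd, 15–21 the 3rd, 22–28 the 4th, 29–31 the 5th.
8 is in the range for the 2nd.

2nd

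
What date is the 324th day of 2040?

January has 31 days (324 − 31 = 293 remain).
February has 29 days (293 − 29 = 264 remain).
March has 31 days (264 − 31 = 233 remain).
April has 30 days (233 − 30 = 203 remain).
May has 31 days (203 − 31 = 172 remain).
June has 30 days (172 − 30 = 142 remain).
July has 31 days (142 − 31 = 111 remain).
August has 31 days (111 − 31 = 80 remain).
September has 30 days (80 − 30 = 50 remain).
October has 31 days (50 − 31 = 19 remain).
19 into November → November 19.

19 November 2040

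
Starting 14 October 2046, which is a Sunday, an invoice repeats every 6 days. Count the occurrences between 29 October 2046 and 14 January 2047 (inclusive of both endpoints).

Occurrences land 6·i days after 14 October 2046 for i = 0, 1, 2, …
29 October 2046 is 15 days after the start; 15 ÷ 6 = 2 remainder 3; since the remainder is 3, round up to i = 3. First occurrence in the window: #4 on 1 November 2046 (3×6 = 18 days in).
14 January 2047 is 92 days after the start; 92 ÷ 6 = 15 remainder 2. Last occurrence in the window: #16 on 12 January 2047.
Occurrences #4 through #16: 13 in total.

13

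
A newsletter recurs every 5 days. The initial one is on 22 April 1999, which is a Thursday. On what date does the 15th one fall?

1 July 1999

The 15th occurrence is 14 intervals after the first: 14 × 5 = 70 days after 22 April 1999.
April has 30 days — 8 days to the end of April leaves 62.
May has 31 days (31 left).
June has 30 days (1 left).
1 day into July → 1 July 1999.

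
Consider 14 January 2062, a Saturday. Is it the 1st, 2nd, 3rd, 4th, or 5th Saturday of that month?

Day 14 falls in week ⌈14/7⌉ of the month.
Days 1–7 hold the 1st Saturday, 8–14 the 2nd, 15–21 the 3rd, 22–28 the 4th, 29–31 the 5th.
14 is in the range for the 2nd.

2nd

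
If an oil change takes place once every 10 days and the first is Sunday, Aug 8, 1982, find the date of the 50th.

The 50th occurrence is 49 intervals after the first: 49 × 10 = 490 days after Aug 8, 1982.
Aug has 31 days — 23 days to the end of Aug leaves 467.
From end of Aug to end of 1982 is 122 days (345 left).
Jan has 31 days (314 left).
Feb has 28 days (286 left).
Mar has 31 days (255 left).
Apr has 30 days (225 left).
May has 31 days (194 left).
Jun has 30 days (164 left).
Jul has 31 days (133 left).
Aug has 31 days (102 left).
Sep has 30 days (72 left).
Oct has 31 days (41 left).
Nov has 30 days (11 left).
11 days into Dec → Dec 11, 1983.

Dec 11, 1983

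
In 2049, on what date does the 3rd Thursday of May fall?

May 2049 begins on a Saturday, so the first Thursday is May 6 (5 days later).
The 3rd Thursday is 2 weeks later: 6 + 14 = 20.

May 20, 2049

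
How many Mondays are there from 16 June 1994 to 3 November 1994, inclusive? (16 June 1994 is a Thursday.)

20

16 June 1994 is a Thursday; the first Monday on or after it is 20 June 1994 (4 days later).
From 20 June 1994 to 3 November 1994: 10 + 31 + 31 + 30 + 31 + 3 = 136 days (rest of June, July, August, September, October, November).
136 ÷ 7 = 19 full weeks with remainder 3, so 19 more Mondays after the first → 20.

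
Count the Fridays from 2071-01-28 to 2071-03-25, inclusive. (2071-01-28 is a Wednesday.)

8

2071-01-28 is a Wednesday; the first Friday on or after it is 2071-01-30 (2 days later).
From 2071-01-30 to 2071-03-25: 1 + 28 + 25 = 54 days (rest of January, February, March).
54 ÷ 7 = 7 full weeks with remainder 5, so 7 more Fridays after the first → 8.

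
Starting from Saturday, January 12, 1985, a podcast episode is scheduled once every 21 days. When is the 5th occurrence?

April 6, 1985

The 5th occurrence is 4 intervals after the first: 4 × 21 = 84 days after January 12, 1985.
January has 31 days — 19 days to the end of January leaves 65.
February has 28 days (37 left).
March has 31 days (6 left).
6 days into April → April 6, 1985.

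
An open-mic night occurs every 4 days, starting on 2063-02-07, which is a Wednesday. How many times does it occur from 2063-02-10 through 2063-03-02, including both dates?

5

Occurrences land 4·i days after 2063-02-07 for i = 0, 1, 2, …
2063-02-10 is 3 days after the start; 3 ÷ 4 = 0 remainder 3; since the remainder is 3, round up to i = 1. First occurrence in the window: #2 on 2063-02-11 (1×4 = 4 days in).
2063-03-02 is 23 days after the start; 23 ÷ 4 = 5 remainder 3. Last occurrence in the window: #6 on 2063-02-27.
Occurrences #2 through #6: 5 in total.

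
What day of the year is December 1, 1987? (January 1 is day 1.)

Days in months before December: 31 + 28 + 31 + 30 + 31 + 30 + 31 + 31 + 30 + 31 + 30 = 334.
Plus 1 day into December → day 335.

335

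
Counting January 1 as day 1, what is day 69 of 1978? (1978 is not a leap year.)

10 March 1978

January has 31 days (69 − 31 = 38 remain).
February has 28 days (38 − 28 = 10 remain).
10 into March → March 10.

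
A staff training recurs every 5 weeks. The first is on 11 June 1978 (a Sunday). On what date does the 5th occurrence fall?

The 5th occurrence is 4 intervals after the first: 4 × 35 = 140 days after 11 June 1978.
June has 30 days — 19 days to the end of June leaves 121.
July has 31 days (90 left).
August has 31 days (59 left).
September has 30 days (29 left).
29 days into October → 29 October 1978.

29 October 1978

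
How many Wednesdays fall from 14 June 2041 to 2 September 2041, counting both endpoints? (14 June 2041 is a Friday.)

14 June 2041 is a Friday; the first Wednesday on or after it is 19 June 2041 (5 days later).
From 19 June 2041 to 2 September 2041: 11 + 31 + 31 + 2 = 75 days (rest of June, July, August, September).
75 ÷ 7 = 10 full weeks with remainder 5, so 10 more Wednesdays after the first → 11.

11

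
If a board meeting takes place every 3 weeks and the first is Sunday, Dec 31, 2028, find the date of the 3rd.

Feb 11, 2029

The 3rd occurrence is 2 intervals after the first: 2 × 21 = 42 days after Dec 31, 2028.
Dec has 31 days — 0 days to the end of Dec leaves 42.
Jan has 31 days (11 left).
11 days into Feb → Feb 11, 2029.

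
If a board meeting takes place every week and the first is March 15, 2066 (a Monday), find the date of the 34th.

November 1, 2066

The 34th occurrence is 33 intervals after the first: 33 × 7 = 231 days after March 15, 2066.
March has 31 days — 16 days to the end of March leaves 215.
April has 30 days (185 left).
May has 31 days (154 left).
June has 30 days (124 left).
July has 31 days (93 left).
August has 31 days (62 left).
September has 30 days (32 left).
October has 31 days (1 left).
1 day into November → November 1, 2066.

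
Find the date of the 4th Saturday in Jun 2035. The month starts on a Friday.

Jun 23, 2035

Jun 2035 begins on a Friday, so the first Saturday is Jun 2 (1 day later).
The 4th Saturday is 3 weeks later: 2 + 21 = 23.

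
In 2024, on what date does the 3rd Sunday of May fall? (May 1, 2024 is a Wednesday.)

May 2024 begins on a Wednesday, so the first Sunday is May 5 (4 days later).
The 3rd Sunday is 2 weeks later: 5 + 14 = 19.

2024-05-19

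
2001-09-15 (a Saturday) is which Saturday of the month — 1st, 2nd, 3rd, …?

3rd

Day 15 falls in week ⌈15/7⌉ of the month.
Days 1–7 hold the 1st Saturday, 8–14 the 2nd, 15–21 the 3rd, 22–28 the 4th, 29–31 the 5th.
15 is in the range for the 3rd.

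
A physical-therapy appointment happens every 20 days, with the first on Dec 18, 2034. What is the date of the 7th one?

Apr 17, 2035

The 7th occurrence is 6 intervals after the first: 6 × 20 = 120 days after Dec 18, 2034.
Dec has 31 days — 13 days to the end of Dec leaves 107.
Jan has 31 days (76 left).
Feb has 28 days (48 left).
Mar has 31 days (17 left).
17 days into Apr → Apr 17, 2035.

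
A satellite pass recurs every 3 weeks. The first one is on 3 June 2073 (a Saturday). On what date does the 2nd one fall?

The 2nd occurrence is 1 interval after the first: 1 × 21 = 21 days after 3 June 2073.
21 days later is 24 June 2073.

24 June 2073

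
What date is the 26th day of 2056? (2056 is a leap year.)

26 into January → January 26.

26 January 2056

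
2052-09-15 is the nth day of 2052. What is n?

Days in months before September: 31 + 29 + 31 + 30 + 31 + 30 + 31 + 31 = 244.
Plus 15 days into September → day 259.

259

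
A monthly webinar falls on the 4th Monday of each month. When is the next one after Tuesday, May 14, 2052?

May 27, 2052

May 2052 starts on a Wednesday; its first Monday is the 6th, so the 4th Monday is the 27th — May 27, 2052.
May 27, 2052 is after May 14, 2052, so that is the next one.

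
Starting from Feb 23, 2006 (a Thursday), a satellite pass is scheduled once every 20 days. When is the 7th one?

Jun 23, 2006

The 7th occurrence is 6 intervals after the first: 6 × 20 = 120 days after Feb 23, 2006.
Feb has 28 days — 5 days to the end of Feb leaves 115.
Mar has 31 days (84 left).
Apr has 30 days (54 left).
May has 31 days (23 left).
23 days into Jun → Jun 23, 2006.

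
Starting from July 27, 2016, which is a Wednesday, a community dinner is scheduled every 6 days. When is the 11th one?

The 11th occurrence is 10 intervals after the first: 10 × 6 = 60 days after July 27, 2016.
July has 31 days — 4 days to the end of July leaves 56.
August has 31 days (25 left).
25 days into September → September 25, 2016.

September 25, 2016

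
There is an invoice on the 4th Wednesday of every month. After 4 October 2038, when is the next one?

October 2038 starts on a Friday; its first Wednesday is the 6th, so the 4th Wednesday is the 27th — 27 October 2038.
27 October 2038 is after 4 October 2038, so that is the next one.

27 October 2038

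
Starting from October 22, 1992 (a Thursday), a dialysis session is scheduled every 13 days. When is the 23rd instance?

August 4, 1993

The 23rd occurrence is 22 intervals after the first: 22 × 13 = 286 days after October 22, 1992.
October has 31 days — 9 days to the end of October leaves 277.
November has 30 days (247 left).
December has 31 days (216 left).
January has 31 days (185 left).
February has 28 days (157 left).
March has 31 days (126 left).
April has 30 days (96 left).
May has 31 days (65 left).
June has 30 days (35 left).
July has 31 days (4 left).
4 days into August → August 4, 1993.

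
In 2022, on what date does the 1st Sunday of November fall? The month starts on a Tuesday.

November 2022 begins on a Tuesday, so the first Sunday is November 6 (5 days later).

2022-11-06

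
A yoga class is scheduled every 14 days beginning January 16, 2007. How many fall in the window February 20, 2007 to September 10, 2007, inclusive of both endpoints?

Occurrences land 14·i days after January 16, 2007 for i = 0, 1, 2, …
February 20, 2007 is 35 days after the start; 35 ÷ 14 = 2 remainder 7; since the remainder is 7, round up to i = 3. First occurrence in the window: #4 on February 27, 2007 (3×14 = 42 days in).
September 10, 2007 is 237 days after the start; 237 ÷ 14 = 16 remainder 13. Last occurrence in the window: #17 on August 28, 2007.
Occurrences #4 through #17: 14 in total.

14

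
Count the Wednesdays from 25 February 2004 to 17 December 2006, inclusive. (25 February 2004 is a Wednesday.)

147

25 February 2004 is a Wednesday; the first Wednesday on or after it is 25 February 2004.
From 25 February 2004 to 17 December 2006: 310 + 365 + 351 = 1026 days (rest of 2004, 2005, to 17 December 2006 in 2006).
1026 ÷ 7 = 146 full weeks with remainder 4, so 146 more Wednesdays after the first → 147.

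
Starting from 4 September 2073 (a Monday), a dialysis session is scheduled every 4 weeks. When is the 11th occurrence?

The 11th occurrence is 10 intervals after the first: 10 × 28 = 280 days after 4 September 2073.
September has 30 days — 26 days to the end of September leaves 254.
October has 31 days (223 left).
November has 30 days (193 left).
December has 31 days (162 left).
January has 31 days (131 left).
February has 28 days (103 left).
March has 31 days (72 left).
April has 30 days (42 left).
May has 31 days (11 left).
11 days into June → 11 June 2074.

11 June 2074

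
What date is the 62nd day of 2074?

3 March 2074

January has 31 days (62 − 31 = 31 remain).
February has 28 days (31 − 28 = 3 remain).
3 into March → March 3.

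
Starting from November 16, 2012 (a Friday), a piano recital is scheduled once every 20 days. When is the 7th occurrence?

The 7th occurrence is 6 intervals after the first: 6 × 20 = 120 days after November 16, 2012.
November has 30 days — 14 days to the end of November leaves 106.
December has 31 days (75 left).
January has 31 days (44 left).
February has 28 days (16 left).
16 days into March → March 16, 2013.

March 16, 2013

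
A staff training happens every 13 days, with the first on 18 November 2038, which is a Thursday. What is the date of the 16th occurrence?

1 June 2039

The 16th occurrence is 15 intervals after the first: 15 × 13 = 195 days after 18 November 2038.
November has 30 days — 12 days to the end of November leaves 183.
December has 31 days (152 left).
January has 31 days (121 left).
February has 28 days (93 left).
March has 31 days (62 left).
April has 30 days (32 left).
May has 31 days (1 left).
1 day into June → 1 June 2039.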